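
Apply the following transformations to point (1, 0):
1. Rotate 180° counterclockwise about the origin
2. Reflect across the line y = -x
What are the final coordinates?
(0, 1)

Step 1: Rotate 180° → (-1, 0)
Step 2: Reflect across the line y = -x → (0, 1)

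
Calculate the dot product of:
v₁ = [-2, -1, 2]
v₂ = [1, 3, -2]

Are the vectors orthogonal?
-9, No

The dot product is the sum of products of corresponding components.
v₁·v₂ = (-2)*(1) + (-1)*(3) + (2)*(-2) = -2 - 3 - 4 = -9.
Two vectors are orthogonal iff their dot product is 0; here the dot product is -9, so the vectors are not orthogonal.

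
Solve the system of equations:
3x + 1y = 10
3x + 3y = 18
x = 2, y = 4

Use elimination (row reduction):
Equation 1: 3x + 1y = 10.
Equation 2: 3x + 3y = 18.
Multiply Eq1 by 3 and Eq2 by 3: 9x + 3y = 30;  9x + 9y = 54.
Subtract: (6)y = 24, so y = 4.
Back-substitute into Eq1: 3x + 1*(4) = 10, so x = 2.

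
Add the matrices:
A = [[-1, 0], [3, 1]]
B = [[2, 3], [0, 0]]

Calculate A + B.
[[1, 3], [3, 1]]

Add corresponding elements:
(-1)+(2)=1
(0)+(3)=3
(3)+(0)=3
(1)+(0)=1
A + B = [[1, 3], [3, 1]]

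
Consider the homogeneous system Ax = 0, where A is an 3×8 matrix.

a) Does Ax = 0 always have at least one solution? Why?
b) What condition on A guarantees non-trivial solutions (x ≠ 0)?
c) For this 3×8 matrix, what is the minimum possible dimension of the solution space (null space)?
a) Yes, x = 0 is always a solution. b) When A has linearly dependent columns (rank < n). c) Minimum nullity = 5.

a) x = 0 satisfies A·0 = 0, so the zero vector is always a solution.
b) Non-trivial solutions exist iff the columns of A are linearly dependent, equivalently rank(A) < n (the number of columns).
c) By rank-nullity, rank(A) + nullity(A) = n = 8. Since A has only 3 rows, rank(A) ≤ 3, so nullity(A) ≥ 8 - 3 = 5.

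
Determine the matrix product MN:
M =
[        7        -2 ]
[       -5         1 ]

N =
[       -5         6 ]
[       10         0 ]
MN =
[      -55        42 ]
[       35       -30 ]

Matrix multiplication: (MN)[i][j] = sum over k of M[i][k] * N[k][j].
  (MN)[0][0] = (7)*(-5) + (-2)*(10) = -55
  (MN)[0][1] = (7)*(6) + (-2)*(0) = 42
  (MN)[1][0] = (-5)*(-5) + (1)*(10) = 35
  (MN)[1][1] = (-5)*(6) + (1)*(0) = -30
MN =
[      -55        42 ]
[       35       -30 ]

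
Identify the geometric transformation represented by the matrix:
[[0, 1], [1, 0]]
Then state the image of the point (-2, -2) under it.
reflection across the line y = x; image of (-2, -2) is (-2, -2)

This is a symmetric orthogonal matrix with determinant -1, which characterizes a reflection in ℝ².
The matrix [[0, 1], [1, 0]] represents: reflection across the line y = x.
Applying it to (-2, -2): [0·-2 + 1·-2, 1·-2 + 0·-2] = (-2, -2).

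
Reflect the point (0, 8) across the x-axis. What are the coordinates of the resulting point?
(0, -8)

Reflection across x-axis: (0, 8) → (0, -8)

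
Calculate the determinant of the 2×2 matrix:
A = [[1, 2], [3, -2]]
-8

For A = [[a, b], [c, d]], det(A) = a*d - b*c.
det(A) = (1)*(-2) - (2)*(3) = -2 - 6 = -8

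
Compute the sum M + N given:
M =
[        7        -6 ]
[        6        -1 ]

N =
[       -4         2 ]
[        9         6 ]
M + N =
[        3        -4 ]
[       15         5 ]

Matrix addition is elementwise: (M+N)[i][j] = M[i][j] + N[i][j].
  (M+N)[0][0] = (7) + (-4) = 3
  (M+N)[0][1] = (-6) + (2) = -4
  (M+N)[1][0] = (6) + (9) = 15
  (M+N)[1][1] = (-1) + (6) = 5
M + N =
[        3        -4 ]
[       15         5 ]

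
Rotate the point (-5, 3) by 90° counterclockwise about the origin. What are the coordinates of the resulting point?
(-3, -5)

Rotation matrix R(θ) = [[cos θ, -sin θ], [sin θ, cos θ]]; for θ = 90°:
R = [[0, -1], [1, 0]]
Result: R × [-5, 3]ᵀ = [0·-5 + (-1)·3, 1·-5 + (0)·3]ᵀ = (-3, -5)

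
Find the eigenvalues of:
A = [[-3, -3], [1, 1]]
λ = -2, 0

Solve det(A - λI) = 0. For a 2×2 matrix this is λ² - (trace)λ + det = 0.
trace(A) = -3 + 1 = -2.
det(A) = (-3)*(1) - (-3)*(1) = -3 + 3 = 0.
Characteristic equation: λ² - (-2)λ + (0) = 0.
Discriminant: (-2)² - 4*(0) = 4 - 0 = 4.
Roots: λ = (-2 ± √4) / 2 = -2, 0.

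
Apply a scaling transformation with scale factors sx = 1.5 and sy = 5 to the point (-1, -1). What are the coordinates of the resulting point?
(-1.5, -5)

Scaling matrix:
[[1.50, 0], [0, 5]]
Result: (-1 × 1.5, -1 × 5) = (-1.5, -5)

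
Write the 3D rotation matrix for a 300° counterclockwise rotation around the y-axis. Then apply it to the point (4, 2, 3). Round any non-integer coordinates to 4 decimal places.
R = [[1/2, 0, -√3/2], [0, 1, 0], [√3/2, 0, 1/2]]; R·(4, 2, 3) = (-0.5981, 2.0000, 4.9641)

Rotation matrix for 300° around y-axis:
cos(300°) = 1/2, sin(300°) = -√3/2
R = [[1/2, 0, -√3/2], [0, 1, 0], [√3/2, 0, 1/2]]
Apply to (4, 2, 3): R·[4, 2, 3]ᵀ = (-0.5981, 2.0000, 4.9641)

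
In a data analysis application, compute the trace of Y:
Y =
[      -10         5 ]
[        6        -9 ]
tr(Y) = -10 - 9 = -19

The trace of a square matrix is the sum of its diagonal entries.
Diagonal entries of Y: Y[0][0] = -10, Y[1][1] = -9.
tr(Y) = -10 - 9 = -19.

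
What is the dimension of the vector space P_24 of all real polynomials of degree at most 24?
Dimension = 25

A polynomial of degree at most 24 can be written as a₀ + a₁x + a₂x² + … + a_24x^24, with 25 free coefficients a₀, …, a_24.
The set {1, x, x², …, x^24} is a basis: it spans P_24 (every such polynomial is a linear combination of these) and is linearly independent (a polynomial is zero iff all its coefficients are zero).
Therefore dim(P_24) = 24 + 1 = 25.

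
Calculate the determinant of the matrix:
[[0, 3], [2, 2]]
-6

For a 2×2 matrix [[a, b], [c, d]], det = ad - bc
det = (0)(2) - (3)(2) = 0 - 6 = -6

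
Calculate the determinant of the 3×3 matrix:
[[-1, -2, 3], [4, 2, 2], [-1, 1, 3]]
42

Expansion along first row:
det = -1·det([[2,2],[1,3]]) - -2·det([[4,2],[-1,3]]) + 3·det([[4,2],[-1,1]])
    = -1·(2·3 - 2·1) - -2·(4·3 - 2·-1) + 3·(4·1 - 2·-1)
    = -1·4 - -2·14 + 3·6
    = -4 + 28 + 18 = 42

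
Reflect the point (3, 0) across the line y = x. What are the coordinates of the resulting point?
(0, 3)

Reflection across line y = x: (3, 0) → (0, 3)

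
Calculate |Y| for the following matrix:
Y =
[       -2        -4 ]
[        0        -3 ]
det(Y) = 6

For a 2×2 matrix [[a, b], [c, d]], det = a*d - b*c.
det(Y) = (-2)*(-3) - (-4)*(0) = 6 - 0 = 6.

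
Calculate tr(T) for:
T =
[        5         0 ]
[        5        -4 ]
tr(T) = 5 - 4 = 1

The trace of a square matrix is the sum of its diagonal entries.
Diagonal entries of T: T[0][0] = 5, T[1][1] = -4.
tr(T) = 5 - 4 = 1.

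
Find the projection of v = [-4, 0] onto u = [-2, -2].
[-2, -2]

The projection of v onto u is proj_u(v) = ((v·u) / (u·u)) · u.
v·u = (-4)*(-2) + (0)*(-2) = 8.
u·u = (-2)*(-2) + (-2)*(-2) = 8.
coefficient = 8 / 8 = 1.
proj_u(v) = 1 · [-2, -2] = [-2, -2].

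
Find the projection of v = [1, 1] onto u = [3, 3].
[1, 1]

The projection of v onto u is proj_u(v) = ((v·u) / (u·u)) · u.
v·u = (1)*(3) + (1)*(3) = 6.
u·u = (3)*(3) + (3)*(3) = 18.
coefficient = 6 / 18 = 1/3.
proj_u(v) = 1/3 · [3, 3] = [1, 1].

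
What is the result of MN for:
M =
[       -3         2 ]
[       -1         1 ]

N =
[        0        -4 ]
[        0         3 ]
MN =
[        0        18 ]
[        0         7 ]

Matrix multiplication: (MN)[i][j] = sum over k of M[i][k] * N[k][j].
  (MN)[0][0] = (-3)*(0) + (2)*(0) = 0
  (MN)[0][1] = (-3)*(-4) + (2)*(3) = 18
  (MN)[1][0] = (-1)*(0) + (1)*(0) = 0
  (MN)[1][1] = (-1)*(-4) + (1)*(3) = 7
MN =
[        0        18 ]
[        0         7 ]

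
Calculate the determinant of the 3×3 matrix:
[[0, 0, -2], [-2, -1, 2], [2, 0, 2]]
-4

Expansion along first row:
det = 0·det([[-1,2],[0,2]]) - 0·det([[-2,2],[2,2]]) + -2·det([[-2,-1],[2,0]])
    = 0·(-1·2 - 2·0) - 0·(-2·2 - 2·2) + -2·(-2·0 - -1·2)
    = 0·-2 - 0·-8 + -2·2
    = 0 + 0 + -4 = -4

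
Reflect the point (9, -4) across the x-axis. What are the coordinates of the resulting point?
(9, 4)

Reflection across x-axis: (9, -4) → (9, 4)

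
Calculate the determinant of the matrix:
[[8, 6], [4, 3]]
0

For a 2×2 matrix [[a, b], [c, d]], det = ad - bc
det = (8)(3) - (6)(4) = 24 - 24 = 0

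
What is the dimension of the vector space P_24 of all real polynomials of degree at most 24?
Dimension = 25

A polynomial of degree at most 24 can be written as a₀ + a₁x + a₂x² + … + a_24x^24, with 25 free coefficients a₀, …, a_24.
The set {1, x, x², …, x^24} is a basis: it spans P_24 (every such polynomial is a linear combination of these) and is linearly independent (a polynomial is zero iff all its coefficients are zero).
Therefore dim(P_24) = 24 + 1 = 25.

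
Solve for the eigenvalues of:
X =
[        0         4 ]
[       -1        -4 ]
λ = -2, -2

Solve det(X - λI) = 0. For a 2×2 matrix the characteristic equation is λ² - (trace)λ + det = 0.
trace(X) = a + d = 0 - 4 = -4.
det(X) = a*d - b*c = (0)*(-4) - (4)*(-1) = 0 + 4 = 4.
Characteristic equation: λ² - (-4)λ + (4) = 0.
Discriminant = (-4)² - 4*(4) = 16 - 16 = 0.
λ = (-4 ± √0) / 2 = (-4 ± 0) / 2 = -2, -2.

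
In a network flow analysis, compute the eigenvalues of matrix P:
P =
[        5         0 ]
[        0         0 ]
λ = 0, 5

Solve det(P - λI) = 0. For a 2×2 matrix the characteristic equation is λ² - (trace)λ + det = 0.
trace(P) = a + d = 5 + 0 = 5.
det(P) = a*d - b*c = (5)*(0) - (0)*(0) = 0 - 0 = 0.
Characteristic equation: λ² - (5)λ + (0) = 0.
Discriminant = (5)² - 4*(0) = 25 - 0 = 25.
λ = (5 ± √25) / 2 = (5 ± 5) / 2 = 0, 5.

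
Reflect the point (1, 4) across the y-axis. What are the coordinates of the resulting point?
(-1, 4)

Reflection across y-axis: (1, 4) → (-1, 4)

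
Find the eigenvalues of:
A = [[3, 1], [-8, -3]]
λ = -1, 1

Solve det(A - λI) = 0. For a 2×2 matrix this is λ² - (trace)λ + det = 0.
trace(A) = 3 - 3 = 0.
det(A) = (3)*(-3) - (1)*(-8) = -9 + 8 = -1.
Characteristic equation: λ² - (0)λ + (-1) = 0.
Discriminant: (0)² - 4*(-1) = 0 + 4 = 4.
Roots: λ = (0 ± √4) / 2 = -1, 1.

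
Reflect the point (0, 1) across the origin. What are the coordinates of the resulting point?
(0, -1)

Reflection across origin: (0, 1) → (0, -1)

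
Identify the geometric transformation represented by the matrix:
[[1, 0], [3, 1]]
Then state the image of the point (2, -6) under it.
vertical shear with factor 3; image of (2, -6) is (2, 0)

The matrix [[1, 0], [k, 1]] sends (x, y) to (x, 3x + y), leaving the x-coordinate fixed: a vertical shear.
The matrix [[1, 0], [3, 1]] represents: vertical shear with factor 3.
Applying it to (2, -6): [1·2 + 0·-6, 3·2 + 1·-6] = (2, 0).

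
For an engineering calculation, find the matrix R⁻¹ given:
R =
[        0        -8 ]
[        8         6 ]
det(R) = 64
R⁻¹ =
[     3/32       1/8 ]
[     -1/8         0 ]

For a 2×2 matrix R = [[a, b], [c, d]] with det(R) ≠ 0, R⁻¹ = (1/det(R)) * [[d, -b], [-c, a]].
det(R) = (0)*(6) - (-8)*(8) = 0 + 64 = 64.
R⁻¹ = (1/64) * [[6, 8], [-8, 0]].
Dividing each entry by 64 and reducing:
R⁻¹ =
[     3/32       1/8 ]
[     -1/8         0 ]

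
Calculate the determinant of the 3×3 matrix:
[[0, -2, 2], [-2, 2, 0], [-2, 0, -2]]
16

Expansion along first row:
det = 0·det([[2,0],[0,-2]]) - -2·det([[-2,0],[-2,-2]]) + 2·det([[-2,2],[-2,0]])
    = 0·(2·-2 - 0·0) - -2·(-2·-2 - 0·-2) + 2·(-2·0 - 2·-2)
    = 0·-4 - -2·4 + 2·4
    = 0 + 8 + 8 = 16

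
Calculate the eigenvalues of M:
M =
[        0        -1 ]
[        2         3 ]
λ = 1, 2

Solve det(M - λI) = 0. For a 2×2 matrix the characteristic equation is λ² - (trace)λ + det = 0.
trace(M) = a + d = 0 + 3 = 3.
det(M) = a*d - b*c = (0)*(3) - (-1)*(2) = 0 + 2 = 2.
Characteristic equation: λ² - (3)λ + (2) = 0.
Discriminant = (3)² - 4*(2) = 9 - 8 = 1.
λ = (3 ± √1) / 2 = (3 ± 1) / 2 = 1, 2.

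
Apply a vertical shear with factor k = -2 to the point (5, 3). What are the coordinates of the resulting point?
(5, -7)

Shear matrix for vertical shear with factor k = -2:
[[1, 0], [-2, 1]]
Result: (5, 3) → (5, -7)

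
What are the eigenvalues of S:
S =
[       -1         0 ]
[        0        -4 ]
λ = -4, -1

Solve det(S - λI) = 0. For a 2×2 matrix the characteristic equation is λ² - (trace)λ + det = 0.
trace(S) = a + d = -1 - 4 = -5.
det(S) = a*d - b*c = (-1)*(-4) - (0)*(0) = 4 - 0 = 4.
Characteristic equation: λ² - (-5)λ + (4) = 0.
Discriminant = (-5)² - 4*(4) = 25 - 16 = 9.
λ = (-5 ± √9) / 2 = (-5 ± 3) / 2 = -4, -1.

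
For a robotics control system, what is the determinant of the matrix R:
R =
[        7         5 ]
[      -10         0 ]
det(R) = 50

For a 2×2 matrix [[a, b], [c, d]], det = a*d - b*c.
det(R) = (7)*(0) - (5)*(-10) = 0 + 50 = 50.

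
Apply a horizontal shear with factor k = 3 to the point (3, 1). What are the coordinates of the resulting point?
(6, 1)

Shear matrix for horizontal shear with factor k = 3:
[[1, 3], [0, 1]]
Result: (3, 1) → (6, 1)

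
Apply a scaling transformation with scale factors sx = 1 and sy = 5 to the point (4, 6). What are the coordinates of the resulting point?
(4, 30)

Scaling matrix:
[[1, 0], [0, 5]]
Result: (4 × 1, 6 × 5) = (4, 30)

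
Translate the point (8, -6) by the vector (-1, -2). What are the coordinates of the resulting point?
(7, -8)

Translation by (-1, -2):
x' = 8 + -1 = 7
y' = -6 + -2 = -8
Homogeneous matrix: [[1, 0, -1], [0, 1, -2], [0, 0, 1]]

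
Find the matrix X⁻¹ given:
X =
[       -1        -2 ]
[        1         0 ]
det(X) = 2
X⁻¹ =
[        0         1 ]
[     -1/2      -1/2 ]

For a 2×2 matrix X = [[a, b], [c, d]] with det(X) ≠ 0, X⁻¹ = (1/det(X)) * [[d, -b], [-c, a]].
det(X) = (-1)*(0) - (-2)*(1) = 0 + 2 = 2.
X⁻¹ = (1/2) * [[0, 2], [-1, -1]].
Dividing each entry by 2 and reducing:
X⁻¹ =
[        0         1 ]
[     -1/2      -1/2 ]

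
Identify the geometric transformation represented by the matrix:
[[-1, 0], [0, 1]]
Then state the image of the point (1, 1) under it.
reflection across the y-axis; image of (1, 1) is (-1, 1)

This is a symmetric orthogonal matrix with determinant -1, which characterizes a reflection in ℝ².
The matrix [[-1, 0], [0, 1]] represents: reflection across the y-axis.
Applying it to (1, 1): [-1·1 + 0·1, 0·1 + 1·1] = (-1, 1).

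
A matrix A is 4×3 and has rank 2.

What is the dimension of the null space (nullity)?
1

The rank-nullity theorem for an m×n matrix states:
rank(A) + nullity(A) = n (the number of columns).
Here n = 3 and rank(A) = 2, so nullity(A) = 3 - 2 = 1.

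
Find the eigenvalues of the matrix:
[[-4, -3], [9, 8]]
λ = -1 and λ = 5

Characteristic equation: det(A - λI) = 0
λ² - (trace)λ + (det) = 0
λ² - (4)λ + (-5) = 0
λ² - 4λ - 5 = 0
Solving: λ = -1, 5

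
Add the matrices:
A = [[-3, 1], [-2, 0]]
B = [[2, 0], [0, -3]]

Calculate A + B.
[[-1, 1], [-2, -3]]

Add corresponding elements:
(-3)+(2)=-1
(1)+(0)=1
(-2)+(0)=-2
(0)+(-3)=-3
A + B = [[-1, 1], [-2, -3]]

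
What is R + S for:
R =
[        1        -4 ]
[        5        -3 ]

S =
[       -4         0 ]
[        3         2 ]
R + S =
[       -3        -4 ]
[        8        -1 ]

Matrix addition is elementwise: (R+S)[i][j] = R[i][j] + S[i][j].
  (R+S)[0][0] = (1) + (-4) = -3
  (R+S)[0][1] = (-4) + (0) = -4
  (R+S)[1][0] = (5) + (3) = 8
  (R+S)[1][1] = (-3) + (2) = -1
R + S =
[       -3        -4 ]
[        8        -1 ]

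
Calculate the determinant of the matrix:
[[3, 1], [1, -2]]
-7

For a 2×2 matrix [[a, b], [c, d]], det = ad - bc
det = (3)(-2) - (1)(1) = -6 - 1 = -7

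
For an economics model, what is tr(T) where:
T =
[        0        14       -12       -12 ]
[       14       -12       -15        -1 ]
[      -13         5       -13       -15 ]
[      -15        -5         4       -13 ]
tr(T) = 0 - 12 - 13 - 13 = -38

The trace of a square matrix is the sum of its diagonal entries.
Diagonal entries of T: T[0][0] = 0, T[1][1] = -12, T[2][2] = -13, T[3][3] = -13.
tr(T) = 0 - 12 - 13 - 13 = -38.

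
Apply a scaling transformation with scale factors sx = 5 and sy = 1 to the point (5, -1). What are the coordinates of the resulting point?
(25, -1)

Scaling matrix:
[[5, 0], [0, 1]]
Result: (5 × 5, -1 × 1) = (25, -1)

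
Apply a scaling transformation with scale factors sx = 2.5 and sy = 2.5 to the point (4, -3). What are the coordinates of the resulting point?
(10.0, -7.5)

Scaling matrix:
[[2.50, 0], [0, 2.50]]
Result: (4 × 2.5, -3 × 2.5) = (10.0, -7.5)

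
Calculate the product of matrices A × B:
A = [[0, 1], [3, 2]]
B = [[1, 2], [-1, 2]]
[[-1, 2], [1, 10]]

Matrix multiplication:
C[0][0] = 0×1 + 1×-1 = -1
C[0][1] = 0×2 + 1×2 = 2
C[1][0] = 3×1 + 2×-1 = 1
C[1][1] = 3×2 + 2×2 = 10
Result: [[-1, 2], [1, 10]]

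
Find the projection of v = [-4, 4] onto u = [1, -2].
[-12/5, 24/5]

The projection of v onto u is proj_u(v) = ((v·u) / (u·u)) · u.
v·u = (-4)*(1) + (4)*(-2) = -12.
u·u = (1)*(1) + (-2)*(-2) = 5.
coefficient = -12 / 5 = -12/5.
proj_u(v) = -12/5 · [1, -2] = [-12/5, 24/5].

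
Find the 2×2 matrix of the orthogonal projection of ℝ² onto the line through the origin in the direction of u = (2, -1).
[[4/5, -2/5], [-2/5, 1/5]]

The orthogonal projection onto the line spanned by a nonzero vector u = (a, b) has matrix P = (u uᵀ) / (uᵀ u) = (1/(a² + b²)) · [[a², ab], [ab, b²]].
Here u = (2, -1), so a² + b² = 4 + 1 = 5.
P = (1/5) · [[4, -2], [-2, 1]] = [[4/5, -2/5], [-2/5, 1/5]].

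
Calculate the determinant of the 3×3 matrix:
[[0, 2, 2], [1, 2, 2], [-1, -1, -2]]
2

Expansion along first row:
det = 0·det([[2,2],[-1,-2]]) - 2·det([[1,2],[-1,-2]]) + 2·det([[1,2],[-1,-1]])
    = 0·(2·-2 - 2·-1) - 2·(1·-2 - 2·-1) + 2·(1·-1 - 2·-1)
    = 0·-2 - 2·0 + 2·1
    = 0 + 0 + 2 = 2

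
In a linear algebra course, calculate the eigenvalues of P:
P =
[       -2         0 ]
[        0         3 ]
λ = -2, 3

Solve det(P - λI) = 0. For a 2×2 matrix the characteristic equation is λ² - (trace)λ + det = 0.
trace(P) = a + d = -2 + 3 = 1.
det(P) = a*d - b*c = (-2)*(3) - (0)*(0) = -6 - 0 = -6.
Characteristic equation: λ² - (1)λ + (-6) = 0.
Discriminant = (1)² - 4*(-6) = 1 + 24 = 25.
λ = (1 ± √25) / 2 = (1 ± 5) / 2 = -2, 3.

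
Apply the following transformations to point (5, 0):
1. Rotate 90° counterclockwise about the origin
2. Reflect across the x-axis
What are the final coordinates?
(0, -5)

Step 1: Rotate 90° → (0, 5)
Step 2: Reflect across the x-axis → (0, -5)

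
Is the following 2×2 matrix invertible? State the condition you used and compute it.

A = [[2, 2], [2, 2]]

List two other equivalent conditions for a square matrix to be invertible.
No, not invertible; det(A) = 0 (two rows are equal, so the rows are linearly dependent). Equivalent conditions (failing for this A): rank(A) < 2; Ax = 0 has non-trivial solutions; 0 is an eigenvalue; the columns are linearly dependent.

To check invertibility, compute det(A).
In this matrix, row 0 and the last row are identical, so one row is a scalar multiple of another and the rows are linearly dependent.
A matrix with linearly dependent rows has det = 0 and is not invertible.
Equivalent failed conditions:
- rank(A) < 2.
- Ax = 0 has non-trivial solutions.
- 0 is an eigenvalue.
- The columns are linearly dependent.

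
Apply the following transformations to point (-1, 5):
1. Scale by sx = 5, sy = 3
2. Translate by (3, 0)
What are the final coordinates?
(-2, 15)

Step 1: Scale (-1, 5) by (sx, sy) = (5, 3) → (-5, 15)
Step 2: Translate by (3, 0) → (-2, 15)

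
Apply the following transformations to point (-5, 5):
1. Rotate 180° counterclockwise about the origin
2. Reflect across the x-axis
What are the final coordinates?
(5, 5)

Step 1: Rotate 180° → (5, -5)
Step 2: Reflect across the x-axis → (5, 5)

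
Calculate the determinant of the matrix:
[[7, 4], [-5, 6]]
62

For a 2×2 matrix [[a, b], [c, d]], det = ad - bc
det = (7)(6) - (4)(-5) = 42 - -20 = 62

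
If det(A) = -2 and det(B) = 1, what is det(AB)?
-2

Use the multiplicative property of determinants: det(AB) = det(A)*det(B).
det(AB) = (-2)*(1) = -2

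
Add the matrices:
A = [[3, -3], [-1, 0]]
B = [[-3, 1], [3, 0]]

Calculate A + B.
[[0, -2], [2, 0]]

Add corresponding elements:
(3)+(-3)=0
(-3)+(1)=-2
(-1)+(3)=2
(0)+(0)=0
A + B = [[0, -2], [2, 0]]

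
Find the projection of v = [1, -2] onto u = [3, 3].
[-1/2, -1/2]

The projection of v onto u is proj_u(v) = ((v·u) / (u·u)) · u.
v·u = (1)*(3) + (-2)*(3) = -3.
u·u = (3)*(3) + (3)*(3) = 18.
coefficient = -3 / 18 = -1/6.
proj_u(v) = -1/6 · [3, 3] = [-1/2, -1/2].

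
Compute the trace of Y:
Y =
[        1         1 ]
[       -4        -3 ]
tr(Y) = 1 - 3 = -2

The trace of a square matrix is the sum of its diagonal entries.
Diagonal entries of Y: Y[0][0] = 1, Y[1][1] = -3.
tr(Y) = 1 - 3 = -2.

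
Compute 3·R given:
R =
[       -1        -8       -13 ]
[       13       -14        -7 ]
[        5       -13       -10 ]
3R =
[       -3       -24       -39 ]
[       39       -42       -21 ]
[       15       -39       -30 ]

Scalar multiplication is elementwise: (3R)[i][j] = 3 * R[i][j].
  (3R)[0][0] = 3 * (-1) = -3
  (3R)[0][1] = 3 * (-8) = -24
  (3R)[0][2] = 3 * (-13) = -39
  (3R)[1][0] = 3 * (13) = 39
  (3R)[1][1] = 3 * (-14) = -42
  (3R)[1][2] = 3 * (-7) = -21
  (3R)[2][0] = 3 * (5) = 15
  (3R)[2][1] = 3 * (-13) = -39
  (3R)[2][2] = 3 * (-10) = -30
3R =
[       -3       -24       -39 ]
[       39       -42       -21 ]
[       15       -39       -30 ]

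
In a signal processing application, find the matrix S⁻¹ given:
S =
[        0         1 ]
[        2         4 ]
det(S) = -2
S⁻¹ =
[       -2       1/2 ]
[        1         0 ]

For a 2×2 matrix S = [[a, b], [c, d]] with det(S) ≠ 0, S⁻¹ = (1/det(S)) * [[d, -b], [-c, a]].
det(S) = (0)*(4) - (1)*(2) = 0 - 2 = -2.
S⁻¹ = (1/-2) * [[4, -1], [-2, 0]].
Dividing each entry by -2 and reducing:
S⁻¹ =
[       -2       1/2 ]
[        1         0 ]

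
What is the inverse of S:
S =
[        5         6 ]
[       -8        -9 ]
det(S) = 3
S⁻¹ =
[       -3        -2 ]
[      8/3       5/3 ]

For a 2×2 matrix S = [[a, b], [c, d]] with det(S) ≠ 0, S⁻¹ = (1/det(S)) * [[d, -b], [-c, a]].
det(S) = (5)*(-9) - (6)*(-8) = -45 + 48 = 3.
S⁻¹ = (1/3) * [[-9, -6], [8, 5]].
Dividing each entry by 3 and reducing:
S⁻¹ =
[       -3        -2 ]
[      8/3       5/3 ]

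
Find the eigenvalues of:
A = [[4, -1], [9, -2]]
λ = 1, 1

Solve det(A - λI) = 0. For a 2×2 matrix this is λ² - (trace)λ + det = 0.
trace(A) = 4 - 2 = 2.
det(A) = (4)*(-2) - (-1)*(9) = -8 + 9 = 1.
Characteristic equation: λ² - (2)λ + (1) = 0.
Discriminant: (2)² - 4*(1) = 4 - 4 = 0.
Roots: λ = (2 ± √0) / 2 = 1, 1.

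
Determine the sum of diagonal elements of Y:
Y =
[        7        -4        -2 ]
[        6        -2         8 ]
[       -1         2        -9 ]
tr(Y) = 7 - 2 - 9 = -4

The trace of a square matrix is the sum of its diagonal entries.
Diagonal entries of Y: Y[0][0] = 7, Y[1][1] = -2, Y[2][2] = -9.
tr(Y) = 7 - 2 - 9 = -4.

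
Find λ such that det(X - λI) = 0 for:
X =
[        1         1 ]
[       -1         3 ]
λ = 2, 2

Solve det(X - λI) = 0. For a 2×2 matrix the characteristic equation is λ² - (trace)λ + det = 0.
trace(X) = a + d = 1 + 3 = 4.
det(X) = a*d - b*c = (1)*(3) - (1)*(-1) = 3 + 1 = 4.
Characteristic equation: λ² - (4)λ + (4) = 0.
Discriminant = (4)² - 4*(4) = 16 - 16 = 0.
λ = (4 ± √0) / 2 = (4 ± 0) / 2 = 2, 2.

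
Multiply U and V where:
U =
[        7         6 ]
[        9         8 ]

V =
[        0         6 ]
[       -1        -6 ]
UV =
[       -6         6 ]
[       -8         6 ]

Matrix multiplication: (UV)[i][j] = sum over k of U[i][k] * V[k][j].
  (UV)[0][0] = (7)*(0) + (6)*(-1) = -6
  (UV)[0][1] = (7)*(6) + (6)*(-6) = 6
  (UV)[1][0] = (9)*(0) + (8)*(-1) = -8
  (UV)[1][1] = (9)*(6) + (8)*(-6) = 6
UV =
[       -6         6 ]
[       -8         6 ]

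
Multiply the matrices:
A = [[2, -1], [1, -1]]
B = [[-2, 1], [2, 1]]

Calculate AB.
[[-6, 1], [-4, 0]]

Each entry (i,j) of AB = sum over k of A[i][k]*B[k][j].
(AB)[0][0] = (2)*(-2) + (-1)*(2) = -6
(AB)[0][1] = (2)*(1) + (-1)*(1) = 1
(AB)[1][0] = (1)*(-2) + (-1)*(2) = -4
(AB)[1][1] = (1)*(1) + (-1)*(1) = 0
AB = [[-6, 1], [-4, 0]]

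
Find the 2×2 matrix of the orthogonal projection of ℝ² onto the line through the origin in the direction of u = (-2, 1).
[[4/5, -2/5], [-2/5, 1/5]]

The orthogonal projection onto the line spanned by a nonzero vector u = (a, b) has matrix P = (u uᵀ) / (uᵀ u) = (1/(a² + b²)) · [[a², ab], [ab, b²]].
Here u = (-2, 1), so a² + b² = 4 + 1 = 5.
P = (1/5) · [[4, -2], [-2, 1]] = [[4/5, -2/5], [-2/5, 1/5]].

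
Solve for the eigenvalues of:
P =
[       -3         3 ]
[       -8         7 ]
λ = 1, 3

Solve det(P - λI) = 0. For a 2×2 matrix the characteristic equation is λ² - (trace)λ + det = 0.
trace(P) = a + d = -3 + 7 = 4.
det(P) = a*d - b*c = (-3)*(7) - (3)*(-8) = -21 + 24 = 3.
Characteristic equation: λ² - (4)λ + (3) = 0.
Discriminant = (4)² - 4*(3) = 16 - 12 = 4.
λ = (4 ± √4) / 2 = (4 ± 2) / 2 = 1, 3.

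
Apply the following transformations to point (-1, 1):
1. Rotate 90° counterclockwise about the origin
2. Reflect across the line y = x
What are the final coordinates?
(-1, -1)

Step 1: Rotate 90° → (-1, -1)
Step 2: Reflect across the line y = x → (-1, -1)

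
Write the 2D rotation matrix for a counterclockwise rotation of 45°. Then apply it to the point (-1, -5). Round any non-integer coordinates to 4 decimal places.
R = [[√2/2, -√2/2], [√2/2, √2/2]]; R·(-1, -5) = (2.8284, -4.2426)

Rotation matrix formula: R(θ) = [[cos θ, -sin θ], [sin θ, cos θ]]
For θ = 45°:
cos(45°) = √2/2
sin(45°) = √2/2
R = [[√2/2, -√2/2], [√2/2, √2/2]]
Apply to (-1, -5): [√2/2·-1 + (-√2/2)·-5, √2/2·-1 + √2/2·-5] = (2.8284, -4.2426)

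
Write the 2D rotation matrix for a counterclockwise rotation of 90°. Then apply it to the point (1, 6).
R = [[0, -1], [1, 0]]; R·(1, 6) = (-6, 1)

Rotation matrix formula: R(θ) = [[cos θ, -sin θ], [sin θ, cos θ]]
For θ = 90°:
cos(90°) = 0
sin(90°) = 1
R = [[0, -1], [1, 0]]
Apply to (1, 6): [0·1 + (-1)·6, 1·1 + 0·6] = (-6, 1)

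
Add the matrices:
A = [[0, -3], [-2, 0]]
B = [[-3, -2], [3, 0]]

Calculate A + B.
[[-3, -5], [1, 0]]

Add corresponding elements:
(0)+(-3)=-3
(-3)+(-2)=-5
(-2)+(3)=1
(0)+(0)=0
A + B = [[-3, -5], [1, 0]]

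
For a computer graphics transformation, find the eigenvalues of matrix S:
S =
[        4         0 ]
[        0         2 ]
λ = 2, 4

Solve det(S - λI) = 0. For a 2×2 matrix the characteristic equation is λ² - (trace)λ + det = 0.
trace(S) = a + d = 4 + 2 = 6.
det(S) = a*d - b*c = (4)*(2) - (0)*(0) = 8 - 0 = 8.
Characteristic equation: λ² - (6)λ + (8) = 0.
Discriminant = (6)² - 4*(8) = 36 - 32 = 4.
λ = (6 ± √4) / 2 = (6 ± 2) / 2 = 2, 4.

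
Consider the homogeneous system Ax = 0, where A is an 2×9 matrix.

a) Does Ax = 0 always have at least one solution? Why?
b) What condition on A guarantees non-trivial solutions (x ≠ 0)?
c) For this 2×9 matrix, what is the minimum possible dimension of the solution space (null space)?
a) Yes, x = 0 is always a solution. b) When A has linearly dependent columns (rank < n). c) Minimum nullity = 7.

a) x = 0 satisfies A·0 = 0, so the zero vector is always a solution.
b) Non-trivial solutions exist iff the columns of A are linearly dependent, equivalently rank(A) < n (the number of columns).
c) By rank-nullity, rank(A) + nullity(A) = n = 9. Since A has only 2 rows, rank(A) ≤ 2, so nullity(A) ≥ 9 - 2 = 7.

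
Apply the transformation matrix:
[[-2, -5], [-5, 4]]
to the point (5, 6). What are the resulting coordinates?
(-40, -1)

Matrix multiplication:
[[-2, -5], [-5, 4]] × [5, 6]ᵀ
= [-2×5 + -5×6, -5×5 + 4×6]ᵀ
= [-40.0000, -1.0000]ᵀ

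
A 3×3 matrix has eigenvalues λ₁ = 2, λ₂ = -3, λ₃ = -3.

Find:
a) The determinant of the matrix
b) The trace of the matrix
det = 18, trace = -4

Two standard eigenvalue identities:
- det(A) equals the product of the eigenvalues (counted with multiplicity).
- trace(A) equals the sum of the eigenvalues.
det(A) = (2)*(-3)*(-3) = 18.
trace(A) = 2 - 3 - 3 = -4.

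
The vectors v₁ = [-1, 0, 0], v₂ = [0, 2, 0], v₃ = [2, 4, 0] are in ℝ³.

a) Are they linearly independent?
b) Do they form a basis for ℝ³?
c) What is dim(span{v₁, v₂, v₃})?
Not independent, not a basis, dim(span) = 2

Check whether v₃ can be written as a linear combination of v₁ and v₂.
v₃ = (-2)·v₁ + (2)·v₂ = [2, 4, 0], so the three vectors are linearly dependent.
Thus they do not form a basis for ℝ³, and dim(span{v₁, v₂, v₃}) = 2 (spanned by v₁ and v₂).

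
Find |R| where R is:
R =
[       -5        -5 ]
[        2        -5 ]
det(R) = 35

For a 2×2 matrix [[a, b], [c, d]], det = a*d - b*c.
det(R) = (-5)*(-5) - (-5)*(2) = 25 + 10 = 35.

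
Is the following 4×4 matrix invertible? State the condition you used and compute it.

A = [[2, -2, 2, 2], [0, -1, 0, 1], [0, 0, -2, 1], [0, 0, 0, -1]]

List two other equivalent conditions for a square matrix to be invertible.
Yes, invertible; det(A) = -4 ≠ 0. Equivalent conditions: rank(A) = 4; Ax = 0 has only the trivial solution; 0 is not an eigenvalue; the columns of A are linearly independent.

To check invertibility, compute det(A).
The given matrix is triangular, so det(A) equals the product of its diagonal entries = -4 ≠ 0.
Since det(A) ≠ 0, A is invertible.
Equivalent conditions for a square matrix A to be invertible:
- rank(A) = 4 (full rank).
- The homogeneous system Ax = 0 has only the trivial solution x = 0.
- 0 is not an eigenvalue of A.
- The columns (equivalently rows) of A are linearly independent.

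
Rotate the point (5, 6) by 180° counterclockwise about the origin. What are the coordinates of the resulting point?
(-5, -6)

Rotation matrix R(θ) = [[cos θ, -sin θ], [sin θ, cos θ]]; for θ = 180°:
R = [[-1, 0], [0, -1]]
Result: R × [5, 6]ᵀ = [-1·5 + (0)·6, 0·5 + (-1)·6]ᵀ = (-5, -6)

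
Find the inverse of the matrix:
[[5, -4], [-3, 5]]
[[5/13, 4/13], [3/13, 5/13]]

For [[a,b],[c,d]], inverse = (1/det)·[[d,-b],[-c,a]]
det = 5·5 - -4·-3 = 13
Inverse = (1/13)·[[5, 4], [3, 5]]
        = [[5/13, 4/13], [3/13, 5/13]]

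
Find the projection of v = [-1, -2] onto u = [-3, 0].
[-1, 0]

The projection of v onto u is proj_u(v) = ((v·u) / (u·u)) · u.
v·u = (-1)*(-3) + (-2)*(0) = 3.
u·u = (-3)*(-3) + (0)*(0) = 9.
coefficient = 3 / 9 = 1/3.
proj_u(v) = 1/3 · [-3, 0] = [-1, 0].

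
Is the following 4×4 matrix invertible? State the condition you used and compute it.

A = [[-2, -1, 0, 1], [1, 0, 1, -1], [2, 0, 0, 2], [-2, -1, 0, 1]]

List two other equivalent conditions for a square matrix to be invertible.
No, not invertible; det(A) = 0 (two rows are equal, so the rows are linearly dependent). Equivalent conditions (failing for this A): rank(A) < 4; Ax = 0 has non-trivial solutions; 0 is an eigenvalue; the columns are linearly dependent.

To check invertibility, compute det(A).
In this matrix, row 0 and the last row are identical, so one row is a scalar multiple of another and the rows are linearly dependent.
A matrix with linearly dependent rows has det = 0 and is not invertible.
Equivalent failed conditions:
- rank(A) < 4.
- Ax = 0 has non-trivial solutions.
- 0 is an eigenvalue.
- The columns are linearly dependent.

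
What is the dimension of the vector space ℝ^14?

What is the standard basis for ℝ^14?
Dimension = 14; standard basis = {e_1, e_2, e_3, …, e_14}

ℝ^14 is the space of 14-tuples of real numbers; its dimension is 14.
The standard basis consists of 14 vectors: e_1, e_2, e_3, …, e_14, where e_i is the vector with 1 in position i and 0 elsewhere.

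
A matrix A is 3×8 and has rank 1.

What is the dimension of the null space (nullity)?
7

The rank-nullity theorem for an m×n matrix states:
rank(A) + nullity(A) = n (the number of columns).
Here n = 8 and rank(A) = 1, so nullity(A) = 8 - 1 = 7.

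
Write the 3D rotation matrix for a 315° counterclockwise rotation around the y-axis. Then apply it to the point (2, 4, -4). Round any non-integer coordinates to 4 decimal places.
R = [[√2/2, 0, -√2/2], [0, 1, 0], [√2/2, 0, √2/2]]; R·(2, 4, -4) = (4.2426, 4.0000, -1.4142)

Rotation matrix for 315° around y-axis:
cos(315°) = √2/2, sin(315°) = -√2/2
R = [[√2/2, 0, -√2/2], [0, 1, 0], [√2/2, 0, √2/2]]
Apply to (2, 4, -4): R·[2, 4, -4]ᵀ = (4.2426, 4.0000, -1.4142)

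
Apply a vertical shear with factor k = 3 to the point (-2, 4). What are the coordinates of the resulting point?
(-2, -2)

Shear matrix for vertical shear with factor k = 3:
[[1, 0], [3, 1]]
Result: (-2, 4) → (-2, -2)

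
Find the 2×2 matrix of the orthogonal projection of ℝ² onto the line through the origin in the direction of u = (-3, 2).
[[9/13, -6/13], [-6/13, 4/13]]

The orthogonal projection onto the line spanned by a nonzero vector u = (a, b) has matrix P = (u uᵀ) / (uᵀ u) = (1/(a² + b²)) · [[a², ab], [ab, b²]].
Here u = (-3, 2), so a² + b² = 9 + 4 = 13.
P = (1/13) · [[9, -6], [-6, 4]] = [[9/13, -6/13], [-6/13, 4/13]].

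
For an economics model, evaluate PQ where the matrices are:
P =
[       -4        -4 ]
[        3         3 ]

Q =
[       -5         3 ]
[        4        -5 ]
PQ =
[        4         8 ]
[       -3        -6 ]

Matrix multiplication: (PQ)[i][j] = sum over k of P[i][k] * Q[k][j].
  (PQ)[0][0] = (-4)*(-5) + (-4)*(4) = 4
  (PQ)[0][1] = (-4)*(3) + (-4)*(-5) = 8
  (PQ)[1][0] = (3)*(-5) + (3)*(4) = -3
  (PQ)[1][1] = (3)*(3) + (3)*(-5) = -6
PQ =
[        4         8 ]
[       -3        -6 ]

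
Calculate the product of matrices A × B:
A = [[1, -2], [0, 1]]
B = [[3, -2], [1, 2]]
[[1, -6], [1, 2]]

Matrix multiplication:
C[0][0] = 1×3 + -2×1 = 1
C[0][1] = 1×-2 + -2×2 = -6
C[1][0] = 0×3 + 1×1 = 1
C[1][1] = 0×-2 + 1×2 = 2
Result: [[1, -6], [1, 2]]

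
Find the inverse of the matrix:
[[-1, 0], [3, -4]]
[[-1, 0], [-3/4, -1/4]]

For [[a,b],[c,d]], inverse = (1/det)·[[d,-b],[-c,a]]
det = -1·-4 - 0·3 = 4
Inverse = (1/4)·[[-4, 0], [-3, -1]]
        = [[-1, 0], [-3/4, -1/4]]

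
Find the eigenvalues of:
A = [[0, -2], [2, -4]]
λ = -2, -2

Solve det(A - λI) = 0. For a 2×2 matrix this is λ² - (trace)λ + det = 0.
trace(A) = 0 - 4 = -4.
det(A) = (0)*(-4) - (-2)*(2) = 0 + 4 = 4.
Characteristic equation: λ² - (-4)λ + (4) = 0.
Discriminant: (-4)² - 4*(4) = 16 - 16 = 0.
Roots: λ = (-4 ± √0) / 2 = -2, -2.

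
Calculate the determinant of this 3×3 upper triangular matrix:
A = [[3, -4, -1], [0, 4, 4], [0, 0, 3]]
36

The determinant of a triangular matrix is the product of its diagonal entries (the off-diagonal entries above the diagonal do not affect it).
det(A) = (3) * (4) * (3) = 36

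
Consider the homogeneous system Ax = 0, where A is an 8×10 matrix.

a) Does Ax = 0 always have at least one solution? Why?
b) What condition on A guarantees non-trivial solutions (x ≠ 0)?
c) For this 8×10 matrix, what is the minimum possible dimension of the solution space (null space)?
a) Yes, x = 0 is always a solution. b) When A has linearly dependent columns (rank < n). c) Minimum nullity = 2.

a) x = 0 satisfies A·0 = 0, so the zero vector is always a solution.
b) Non-trivial solutions exist iff the columns of A are linearly dependent, equivalently rank(A) < n (the number of columns).
c) By rank-nullity, rank(A) + nullity(A) = n = 10. Since A has only 8 rows, rank(A) ≤ 8, so nullity(A) ≥ 10 - 8 = 2.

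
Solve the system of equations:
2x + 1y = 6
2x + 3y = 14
x = 1, y = 4

Use elimination (row reduction):
Equation 1: 2x + 1y = 6.
Equation 2: 2x + 3y = 14.
Multiply Eq1 by 2 and Eq2 by 2: 4x + 2y = 12;  4x + 6y = 28.
Subtract: (4)y = 16, so y = 4.
Back-substitute into Eq1: 2x + 1*(4) = 6, so x = 1.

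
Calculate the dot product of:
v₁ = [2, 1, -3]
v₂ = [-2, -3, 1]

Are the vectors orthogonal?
-10, No

The dot product is the sum of products of corresponding components.
v₁·v₂ = (2)*(-2) + (1)*(-3) + (-3)*(1) = -4 - 3 - 3 = -10.
Two vectors are orthogonal iff their dot product is 0; here the dot product is -10, so the vectors are not orthogonal.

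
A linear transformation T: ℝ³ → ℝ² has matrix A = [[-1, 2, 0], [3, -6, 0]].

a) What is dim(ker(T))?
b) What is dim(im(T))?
dim(ker) = 2, dim(im) = 1

Observe that row 2 = -3 × row 1 (so the rows are linearly dependent).
Thus rank(A) = 1 (only one linearly independent row).
dim(im(T)) = rank(A) = 1.
By the rank-nullity theorem applied to T: ℝ³ → ℝ², rank(A) + nullity(A) = 3 (the domain dimension), so dim(ker(T)) = 3 - 1 = 2.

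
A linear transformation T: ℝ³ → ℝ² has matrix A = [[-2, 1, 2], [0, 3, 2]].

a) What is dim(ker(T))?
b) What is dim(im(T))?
dim(ker) = 1, dim(im) = 2

The two rows are not scalar multiples of one another (no single k satisfies row 2 = k × row 1), so they are linearly independent.
Thus rank(A) = 2.
dim(im(T)) = rank(A) = 2.
By the rank-nullity theorem applied to T: ℝ³ → ℝ², rank(A) + nullity(A) = 3 (the domain dimension), so dim(ker(T)) = 3 - 2 = 1.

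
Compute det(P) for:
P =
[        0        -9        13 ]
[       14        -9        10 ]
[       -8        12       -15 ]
det(P) = 78

Expand along row 0 (cofactor expansion): det(P) = a*(e*i - f*h) - b*(d*i - f*g) + c*(d*h - e*g), where the 3×3 is [[a, b, c], [d, e, f], [g, h, i]].
Minor M_00 = (-9)*(-15) - (10)*(12) = 135 - 120 = 15.
Minor M_01 = (14)*(-15) - (10)*(-8) = -210 + 80 = -130.
Minor M_02 = (14)*(12) - (-9)*(-8) = 168 - 72 = 96.
det(P) = (0)*(15) - (-9)*(-130) + (13)*(96) = 0 - 1170 + 1248 = 78.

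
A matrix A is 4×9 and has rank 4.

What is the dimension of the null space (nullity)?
5

The rank-nullity theorem for an m×n matrix states:
rank(A) + nullity(A) = n (the number of columns).
Here n = 9 and rank(A) = 4, so nullity(A) = 9 - 4 = 5.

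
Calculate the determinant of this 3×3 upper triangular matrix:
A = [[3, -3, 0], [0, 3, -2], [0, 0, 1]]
9

The determinant of a triangular matrix is the product of its diagonal entries (the off-diagonal entries above the diagonal do not affect it).
det(A) = (3) * (3) * (1) = 9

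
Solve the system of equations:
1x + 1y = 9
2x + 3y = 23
x = 4, y = 5

Use elimination (row reduction):
Equation 1: 1x + 1y = 9.
Equation 2: 2x + 3y = 23.
Multiply Eq1 by 2 and Eq2 by 1: 2x + 2y = 18;  2x + 3y = 23.
Subtract: (1)y = 5, so y = 5.
Back-substitute into Eq1: 1x + 1*(5) = 9, so x = 4.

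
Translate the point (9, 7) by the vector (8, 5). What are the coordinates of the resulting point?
(17, 12)

Translation by (8, 5):
x' = 9 + 8 = 17
y' = 7 + 5 = 12
Homogeneous matrix: [[1, 0, 8], [0, 1, 5], [0, 0, 1]]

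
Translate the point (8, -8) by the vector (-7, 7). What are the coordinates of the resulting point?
(1, -1)

Translation by (-7, 7):
x' = 8 + -7 = 1
y' = -8 + 7 = -1
Homogeneous matrix: [[1, 0, -7], [0, 1, 7], [0, 0, 1]]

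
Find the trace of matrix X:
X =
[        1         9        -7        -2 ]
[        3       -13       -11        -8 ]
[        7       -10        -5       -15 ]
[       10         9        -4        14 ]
tr(X) = 1 - 13 - 5 + 14 = -3

The trace of a square matrix is the sum of its diagonal entries.
Diagonal entries of X: X[0][0] = 1, X[1][1] = -13, X[2][2] = -5, X[3][3] = 14.
tr(X) = 1 - 13 - 5 + 14 = -3.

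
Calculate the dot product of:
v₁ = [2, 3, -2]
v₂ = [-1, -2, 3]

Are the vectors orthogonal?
-14, No

The dot product is the sum of products of corresponding components.
v₁·v₂ = (2)*(-1) + (3)*(-2) + (-2)*(3) = -2 - 6 - 6 = -14.
Two vectors are orthogonal iff their dot product is 0; here the dot product is -14, so the vectors are not orthogonal.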